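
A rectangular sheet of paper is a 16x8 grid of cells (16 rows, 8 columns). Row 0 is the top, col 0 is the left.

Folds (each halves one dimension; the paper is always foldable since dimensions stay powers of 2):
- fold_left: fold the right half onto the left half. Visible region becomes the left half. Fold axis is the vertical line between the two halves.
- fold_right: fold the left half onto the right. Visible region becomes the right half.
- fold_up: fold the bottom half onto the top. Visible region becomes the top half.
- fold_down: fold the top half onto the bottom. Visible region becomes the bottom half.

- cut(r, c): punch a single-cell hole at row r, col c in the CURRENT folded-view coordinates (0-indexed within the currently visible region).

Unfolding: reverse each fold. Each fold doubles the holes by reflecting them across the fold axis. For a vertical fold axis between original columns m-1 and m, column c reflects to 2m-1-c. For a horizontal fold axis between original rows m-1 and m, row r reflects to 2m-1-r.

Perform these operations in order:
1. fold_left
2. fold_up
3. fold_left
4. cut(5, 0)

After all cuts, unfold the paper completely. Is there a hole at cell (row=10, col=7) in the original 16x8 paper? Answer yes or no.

Op 1 fold_left: fold axis v@4; visible region now rows[0,16) x cols[0,4) = 16x4
Op 2 fold_up: fold axis h@8; visible region now rows[0,8) x cols[0,4) = 8x4
Op 3 fold_left: fold axis v@2; visible region now rows[0,8) x cols[0,2) = 8x2
Op 4 cut(5, 0): punch at orig (5,0); cuts so far [(5, 0)]; region rows[0,8) x cols[0,2) = 8x2
Unfold 1 (reflect across v@2): 2 holes -> [(5, 0), (5, 3)]
Unfold 2 (reflect across h@8): 4 holes -> [(5, 0), (5, 3), (10, 0), (10, 3)]
Unfold 3 (reflect across v@4): 8 holes -> [(5, 0), (5, 3), (5, 4), (5, 7), (10, 0), (10, 3), (10, 4), (10, 7)]
Holes: [(5, 0), (5, 3), (5, 4), (5, 7), (10, 0), (10, 3), (10, 4), (10, 7)]

Answer: yes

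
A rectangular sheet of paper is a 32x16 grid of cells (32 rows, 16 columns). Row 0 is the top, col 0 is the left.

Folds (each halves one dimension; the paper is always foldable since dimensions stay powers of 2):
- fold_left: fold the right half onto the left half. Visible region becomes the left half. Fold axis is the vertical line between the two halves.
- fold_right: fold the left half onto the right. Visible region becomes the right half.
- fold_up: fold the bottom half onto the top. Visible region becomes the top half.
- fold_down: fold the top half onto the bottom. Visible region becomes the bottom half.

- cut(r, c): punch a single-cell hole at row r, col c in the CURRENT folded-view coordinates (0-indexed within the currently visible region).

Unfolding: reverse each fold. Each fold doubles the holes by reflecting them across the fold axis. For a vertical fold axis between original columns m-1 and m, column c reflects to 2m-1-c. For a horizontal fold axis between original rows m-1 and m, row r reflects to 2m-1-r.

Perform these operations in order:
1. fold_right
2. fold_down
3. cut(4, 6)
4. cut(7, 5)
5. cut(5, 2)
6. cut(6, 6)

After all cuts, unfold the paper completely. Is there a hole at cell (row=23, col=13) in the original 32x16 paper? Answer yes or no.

Op 1 fold_right: fold axis v@8; visible region now rows[0,32) x cols[8,16) = 32x8
Op 2 fold_down: fold axis h@16; visible region now rows[16,32) x cols[8,16) = 16x8
Op 3 cut(4, 6): punch at orig (20,14); cuts so far [(20, 14)]; region rows[16,32) x cols[8,16) = 16x8
Op 4 cut(7, 5): punch at orig (23,13); cuts so far [(20, 14), (23, 13)]; region rows[16,32) x cols[8,16) = 16x8
Op 5 cut(5, 2): punch at orig (21,10); cuts so far [(20, 14), (21, 10), (23, 13)]; region rows[16,32) x cols[8,16) = 16x8
Op 6 cut(6, 6): punch at orig (22,14); cuts so far [(20, 14), (21, 10), (22, 14), (23, 13)]; region rows[16,32) x cols[8,16) = 16x8
Unfold 1 (reflect across h@16): 8 holes -> [(8, 13), (9, 14), (10, 10), (11, 14), (20, 14), (21, 10), (22, 14), (23, 13)]
Unfold 2 (reflect across v@8): 16 holes -> [(8, 2), (8, 13), (9, 1), (9, 14), (10, 5), (10, 10), (11, 1), (11, 14), (20, 1), (20, 14), (21, 5), (21, 10), (22, 1), (22, 14), (23, 2), (23, 13)]
Holes: [(8, 2), (8, 13), (9, 1), (9, 14), (10, 5), (10, 10), (11, 1), (11, 14), (20, 1), (20, 14), (21, 5), (21, 10), (22, 1), (22, 14), (23, 2), (23, 13)]

Answer: yes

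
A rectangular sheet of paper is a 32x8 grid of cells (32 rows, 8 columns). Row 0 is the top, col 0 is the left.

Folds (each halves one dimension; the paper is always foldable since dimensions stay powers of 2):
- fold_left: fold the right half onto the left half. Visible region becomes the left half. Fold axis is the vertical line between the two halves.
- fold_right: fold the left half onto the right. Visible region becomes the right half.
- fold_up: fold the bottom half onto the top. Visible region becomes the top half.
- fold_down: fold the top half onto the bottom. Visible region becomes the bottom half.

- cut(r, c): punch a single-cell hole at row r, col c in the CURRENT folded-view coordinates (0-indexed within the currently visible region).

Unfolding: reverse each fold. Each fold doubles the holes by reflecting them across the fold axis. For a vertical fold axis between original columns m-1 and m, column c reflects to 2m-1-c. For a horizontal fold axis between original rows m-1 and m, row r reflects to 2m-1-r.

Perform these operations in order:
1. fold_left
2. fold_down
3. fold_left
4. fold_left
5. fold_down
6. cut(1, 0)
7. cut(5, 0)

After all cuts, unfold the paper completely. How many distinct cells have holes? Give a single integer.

Op 1 fold_left: fold axis v@4; visible region now rows[0,32) x cols[0,4) = 32x4
Op 2 fold_down: fold axis h@16; visible region now rows[16,32) x cols[0,4) = 16x4
Op 3 fold_left: fold axis v@2; visible region now rows[16,32) x cols[0,2) = 16x2
Op 4 fold_left: fold axis v@1; visible region now rows[16,32) x cols[0,1) = 16x1
Op 5 fold_down: fold axis h@24; visible region now rows[24,32) x cols[0,1) = 8x1
Op 6 cut(1, 0): punch at orig (25,0); cuts so far [(25, 0)]; region rows[24,32) x cols[0,1) = 8x1
Op 7 cut(5, 0): punch at orig (29,0); cuts so far [(25, 0), (29, 0)]; region rows[24,32) x cols[0,1) = 8x1
Unfold 1 (reflect across h@24): 4 holes -> [(18, 0), (22, 0), (25, 0), (29, 0)]
Unfold 2 (reflect across v@1): 8 holes -> [(18, 0), (18, 1), (22, 0), (22, 1), (25, 0), (25, 1), (29, 0), (29, 1)]
Unfold 3 (reflect across v@2): 16 holes -> [(18, 0), (18, 1), (18, 2), (18, 3), (22, 0), (22, 1), (22, 2), (22, 3), (25, 0), (25, 1), (25, 2), (25, 3), (29, 0), (29, 1), (29, 2), (29, 3)]
Unfold 4 (reflect across h@16): 32 holes -> [(2, 0), (2, 1), (2, 2), (2, 3), (6, 0), (6, 1), (6, 2), (6, 3), (9, 0), (9, 1), (9, 2), (9, 3), (13, 0), (13, 1), (13, 2), (13, 3), (18, 0), (18, 1), (18, 2), (18, 3), (22, 0), (22, 1), (22, 2), (22, 3), (25, 0), (25, 1), (25, 2), (25, 3), (29, 0), (29, 1), (29, 2), (29, 3)]
Unfold 5 (reflect across v@4): 64 holes -> [(2, 0), (2, 1), (2, 2), (2, 3), (2, 4), (2, 5), (2, 6), (2, 7), (6, 0), (6, 1), (6, 2), (6, 3), (6, 4), (6, 5), (6, 6), (6, 7), (9, 0), (9, 1), (9, 2), (9, 3), (9, 4), (9, 5), (9, 6), (9, 7), (13, 0), (13, 1), (13, 2), (13, 3), (13, 4), (13, 5), (13, 6), (13, 7), (18, 0), (18, 1), (18, 2), (18, 3), (18, 4), (18, 5), (18, 6), (18, 7), (22, 0), (22, 1), (22, 2), (22, 3), (22, 4), (22, 5), (22, 6), (22, 7), (25, 0), (25, 1), (25, 2), (25, 3), (25, 4), (25, 5), (25, 6), (25, 7), (29, 0), (29, 1), (29, 2), (29, 3), (29, 4), (29, 5), (29, 6), (29, 7)]

Answer: 64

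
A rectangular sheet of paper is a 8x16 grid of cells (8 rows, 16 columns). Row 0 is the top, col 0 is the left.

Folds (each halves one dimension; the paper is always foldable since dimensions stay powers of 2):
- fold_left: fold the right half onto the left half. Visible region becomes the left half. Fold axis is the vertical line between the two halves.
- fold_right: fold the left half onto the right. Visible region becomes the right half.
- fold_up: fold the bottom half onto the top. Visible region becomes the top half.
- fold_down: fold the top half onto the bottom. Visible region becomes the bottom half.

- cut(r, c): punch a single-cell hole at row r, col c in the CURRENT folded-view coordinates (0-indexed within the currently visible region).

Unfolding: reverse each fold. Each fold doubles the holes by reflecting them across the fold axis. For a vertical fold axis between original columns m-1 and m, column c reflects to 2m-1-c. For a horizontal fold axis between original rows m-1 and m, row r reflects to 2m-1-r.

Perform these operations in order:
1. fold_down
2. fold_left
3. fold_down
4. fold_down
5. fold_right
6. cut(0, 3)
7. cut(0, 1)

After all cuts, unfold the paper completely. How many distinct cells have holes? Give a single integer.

Op 1 fold_down: fold axis h@4; visible region now rows[4,8) x cols[0,16) = 4x16
Op 2 fold_left: fold axis v@8; visible region now rows[4,8) x cols[0,8) = 4x8
Op 3 fold_down: fold axis h@6; visible region now rows[6,8) x cols[0,8) = 2x8
Op 4 fold_down: fold axis h@7; visible region now rows[7,8) x cols[0,8) = 1x8
Op 5 fold_right: fold axis v@4; visible region now rows[7,8) x cols[4,8) = 1x4
Op 6 cut(0, 3): punch at orig (7,7); cuts so far [(7, 7)]; region rows[7,8) x cols[4,8) = 1x4
Op 7 cut(0, 1): punch at orig (7,5); cuts so far [(7, 5), (7, 7)]; region rows[7,8) x cols[4,8) = 1x4
Unfold 1 (reflect across v@4): 4 holes -> [(7, 0), (7, 2), (7, 5), (7, 7)]
Unfold 2 (reflect across h@7): 8 holes -> [(6, 0), (6, 2), (6, 5), (6, 7), (7, 0), (7, 2), (7, 5), (7, 7)]
Unfold 3 (reflect across h@6): 16 holes -> [(4, 0), (4, 2), (4, 5), (4, 7), (5, 0), (5, 2), (5, 5), (5, 7), (6, 0), (6, 2), (6, 5), (6, 7), (7, 0), (7, 2), (7, 5), (7, 7)]
Unfold 4 (reflect across v@8): 32 holes -> [(4, 0), (4, 2), (4, 5), (4, 7), (4, 8), (4, 10), (4, 13), (4, 15), (5, 0), (5, 2), (5, 5), (5, 7), (5, 8), (5, 10), (5, 13), (5, 15), (6, 0), (6, 2), (6, 5), (6, 7), (6, 8), (6, 10), (6, 13), (6, 15), (7, 0), (7, 2), (7, 5), (7, 7), (7, 8), (7, 10), (7, 13), (7, 15)]
Unfold 5 (reflect across h@4): 64 holes -> [(0, 0), (0, 2), (0, 5), (0, 7), (0, 8), (0, 10), (0, 13), (0, 15), (1, 0), (1, 2), (1, 5), (1, 7), (1, 8), (1, 10), (1, 13), (1, 15), (2, 0), (2, 2), (2, 5), (2, 7), (2, 8), (2, 10), (2, 13), (2, 15), (3, 0), (3, 2), (3, 5), (3, 7), (3, 8), (3, 10), (3, 13), (3, 15), (4, 0), (4, 2), (4, 5), (4, 7), (4, 8), (4, 10), (4, 13), (4, 15), (5, 0), (5, 2), (5, 5), (5, 7), (5, 8), (5, 10), (5, 13), (5, 15), (6, 0), (6, 2), (6, 5), (6, 7), (6, 8), (6, 10), (6, 13), (6, 15), (7, 0), (7, 2), (7, 5), (7, 7), (7, 8), (7, 10), (7, 13), (7, 15)]

Answer: 64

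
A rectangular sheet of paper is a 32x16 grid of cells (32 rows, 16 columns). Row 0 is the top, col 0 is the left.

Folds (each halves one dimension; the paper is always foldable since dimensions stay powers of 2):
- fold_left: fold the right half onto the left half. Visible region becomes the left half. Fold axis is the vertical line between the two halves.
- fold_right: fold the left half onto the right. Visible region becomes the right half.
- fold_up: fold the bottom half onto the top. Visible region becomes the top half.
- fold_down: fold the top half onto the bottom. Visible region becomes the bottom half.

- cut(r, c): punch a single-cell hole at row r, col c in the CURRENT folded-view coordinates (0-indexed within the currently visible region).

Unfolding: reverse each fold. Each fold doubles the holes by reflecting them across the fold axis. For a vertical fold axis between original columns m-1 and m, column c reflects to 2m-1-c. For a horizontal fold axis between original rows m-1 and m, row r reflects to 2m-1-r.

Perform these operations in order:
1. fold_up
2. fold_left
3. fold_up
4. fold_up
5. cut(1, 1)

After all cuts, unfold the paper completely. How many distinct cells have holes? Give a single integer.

Answer: 16

Derivation:
Op 1 fold_up: fold axis h@16; visible region now rows[0,16) x cols[0,16) = 16x16
Op 2 fold_left: fold axis v@8; visible region now rows[0,16) x cols[0,8) = 16x8
Op 3 fold_up: fold axis h@8; visible region now rows[0,8) x cols[0,8) = 8x8
Op 4 fold_up: fold axis h@4; visible region now rows[0,4) x cols[0,8) = 4x8
Op 5 cut(1, 1): punch at orig (1,1); cuts so far [(1, 1)]; region rows[0,4) x cols[0,8) = 4x8
Unfold 1 (reflect across h@4): 2 holes -> [(1, 1), (6, 1)]
Unfold 2 (reflect across h@8): 4 holes -> [(1, 1), (6, 1), (9, 1), (14, 1)]
Unfold 3 (reflect across v@8): 8 holes -> [(1, 1), (1, 14), (6, 1), (6, 14), (9, 1), (9, 14), (14, 1), (14, 14)]
Unfold 4 (reflect across h@16): 16 holes -> [(1, 1), (1, 14), (6, 1), (6, 14), (9, 1), (9, 14), (14, 1), (14, 14), (17, 1), (17, 14), (22, 1), (22, 14), (25, 1), (25, 14), (30, 1), (30, 14)]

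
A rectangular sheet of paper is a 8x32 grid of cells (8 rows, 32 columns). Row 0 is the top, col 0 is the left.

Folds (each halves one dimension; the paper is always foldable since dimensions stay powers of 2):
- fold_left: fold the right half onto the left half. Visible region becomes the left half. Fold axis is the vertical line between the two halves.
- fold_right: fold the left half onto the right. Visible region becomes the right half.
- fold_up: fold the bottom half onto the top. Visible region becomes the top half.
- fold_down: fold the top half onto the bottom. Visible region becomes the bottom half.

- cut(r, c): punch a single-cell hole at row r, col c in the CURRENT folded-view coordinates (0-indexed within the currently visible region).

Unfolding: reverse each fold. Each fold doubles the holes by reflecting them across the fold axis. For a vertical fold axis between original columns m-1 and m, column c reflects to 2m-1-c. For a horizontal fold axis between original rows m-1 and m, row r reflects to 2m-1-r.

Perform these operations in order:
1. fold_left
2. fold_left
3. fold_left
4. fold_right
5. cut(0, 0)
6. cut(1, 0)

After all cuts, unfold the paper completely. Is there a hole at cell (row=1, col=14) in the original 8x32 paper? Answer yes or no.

Op 1 fold_left: fold axis v@16; visible region now rows[0,8) x cols[0,16) = 8x16
Op 2 fold_left: fold axis v@8; visible region now rows[0,8) x cols[0,8) = 8x8
Op 3 fold_left: fold axis v@4; visible region now rows[0,8) x cols[0,4) = 8x4
Op 4 fold_right: fold axis v@2; visible region now rows[0,8) x cols[2,4) = 8x2
Op 5 cut(0, 0): punch at orig (0,2); cuts so far [(0, 2)]; region rows[0,8) x cols[2,4) = 8x2
Op 6 cut(1, 0): punch at orig (1,2); cuts so far [(0, 2), (1, 2)]; region rows[0,8) x cols[2,4) = 8x2
Unfold 1 (reflect across v@2): 4 holes -> [(0, 1), (0, 2), (1, 1), (1, 2)]
Unfold 2 (reflect across v@4): 8 holes -> [(0, 1), (0, 2), (0, 5), (0, 6), (1, 1), (1, 2), (1, 5), (1, 6)]
Unfold 3 (reflect across v@8): 16 holes -> [(0, 1), (0, 2), (0, 5), (0, 6), (0, 9), (0, 10), (0, 13), (0, 14), (1, 1), (1, 2), (1, 5), (1, 6), (1, 9), (1, 10), (1, 13), (1, 14)]
Unfold 4 (reflect across v@16): 32 holes -> [(0, 1), (0, 2), (0, 5), (0, 6), (0, 9), (0, 10), (0, 13), (0, 14), (0, 17), (0, 18), (0, 21), (0, 22), (0, 25), (0, 26), (0, 29), (0, 30), (1, 1), (1, 2), (1, 5), (1, 6), (1, 9), (1, 10), (1, 13), (1, 14), (1, 17), (1, 18), (1, 21), (1, 22), (1, 25), (1, 26), (1, 29), (1, 30)]
Holes: [(0, 1), (0, 2), (0, 5), (0, 6), (0, 9), (0, 10), (0, 13), (0, 14), (0, 17), (0, 18), (0, 21), (0, 22), (0, 25), (0, 26), (0, 29), (0, 30), (1, 1), (1, 2), (1, 5), (1, 6), (1, 9), (1, 10), (1, 13), (1, 14), (1, 17), (1, 18), (1, 21), (1, 22), (1, 25), (1, 26), (1, 29), (1, 30)]

Answer: yes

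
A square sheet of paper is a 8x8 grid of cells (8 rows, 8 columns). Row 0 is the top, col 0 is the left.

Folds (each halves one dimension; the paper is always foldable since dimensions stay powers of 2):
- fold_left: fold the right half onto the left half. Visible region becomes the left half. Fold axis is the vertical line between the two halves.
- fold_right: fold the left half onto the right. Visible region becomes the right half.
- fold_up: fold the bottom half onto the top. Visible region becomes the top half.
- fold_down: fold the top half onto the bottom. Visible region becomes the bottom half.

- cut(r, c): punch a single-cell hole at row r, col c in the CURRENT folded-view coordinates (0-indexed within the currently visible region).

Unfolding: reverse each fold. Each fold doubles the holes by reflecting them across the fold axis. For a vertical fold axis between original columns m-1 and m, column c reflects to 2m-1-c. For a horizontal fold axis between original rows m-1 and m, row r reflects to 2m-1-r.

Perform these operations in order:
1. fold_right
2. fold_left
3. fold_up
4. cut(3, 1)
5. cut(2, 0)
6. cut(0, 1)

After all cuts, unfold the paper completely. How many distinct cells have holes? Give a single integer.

Answer: 24

Derivation:
Op 1 fold_right: fold axis v@4; visible region now rows[0,8) x cols[4,8) = 8x4
Op 2 fold_left: fold axis v@6; visible region now rows[0,8) x cols[4,6) = 8x2
Op 3 fold_up: fold axis h@4; visible region now rows[0,4) x cols[4,6) = 4x2
Op 4 cut(3, 1): punch at orig (3,5); cuts so far [(3, 5)]; region rows[0,4) x cols[4,6) = 4x2
Op 5 cut(2, 0): punch at orig (2,4); cuts so far [(2, 4), (3, 5)]; region rows[0,4) x cols[4,6) = 4x2
Op 6 cut(0, 1): punch at orig (0,5); cuts so far [(0, 5), (2, 4), (3, 5)]; region rows[0,4) x cols[4,6) = 4x2
Unfold 1 (reflect across h@4): 6 holes -> [(0, 5), (2, 4), (3, 5), (4, 5), (5, 4), (7, 5)]
Unfold 2 (reflect across v@6): 12 holes -> [(0, 5), (0, 6), (2, 4), (2, 7), (3, 5), (3, 6), (4, 5), (4, 6), (5, 4), (5, 7), (7, 5), (7, 6)]
Unfold 3 (reflect across v@4): 24 holes -> [(0, 1), (0, 2), (0, 5), (0, 6), (2, 0), (2, 3), (2, 4), (2, 7), (3, 1), (3, 2), (3, 5), (3, 6), (4, 1), (4, 2), (4, 5), (4, 6), (5, 0), (5, 3), (5, 4), (5, 7), (7, 1), (7, 2), (7, 5), (7, 6)]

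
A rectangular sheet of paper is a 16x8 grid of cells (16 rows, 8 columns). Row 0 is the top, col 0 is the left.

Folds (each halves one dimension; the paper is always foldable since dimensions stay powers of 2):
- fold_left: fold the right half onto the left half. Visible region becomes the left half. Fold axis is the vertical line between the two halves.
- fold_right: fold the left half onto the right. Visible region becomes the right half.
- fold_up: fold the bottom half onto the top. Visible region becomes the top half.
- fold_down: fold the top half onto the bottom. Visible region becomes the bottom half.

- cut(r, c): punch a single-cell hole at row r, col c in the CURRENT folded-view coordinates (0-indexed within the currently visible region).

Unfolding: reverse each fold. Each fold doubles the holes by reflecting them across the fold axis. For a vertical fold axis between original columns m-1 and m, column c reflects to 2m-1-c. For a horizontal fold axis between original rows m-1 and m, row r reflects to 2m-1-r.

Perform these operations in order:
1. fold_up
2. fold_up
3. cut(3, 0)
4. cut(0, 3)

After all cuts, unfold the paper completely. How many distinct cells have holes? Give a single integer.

Op 1 fold_up: fold axis h@8; visible region now rows[0,8) x cols[0,8) = 8x8
Op 2 fold_up: fold axis h@4; visible region now rows[0,4) x cols[0,8) = 4x8
Op 3 cut(3, 0): punch at orig (3,0); cuts so far [(3, 0)]; region rows[0,4) x cols[0,8) = 4x8
Op 4 cut(0, 3): punch at orig (0,3); cuts so far [(0, 3), (3, 0)]; region rows[0,4) x cols[0,8) = 4x8
Unfold 1 (reflect across h@4): 4 holes -> [(0, 3), (3, 0), (4, 0), (7, 3)]
Unfold 2 (reflect across h@8): 8 holes -> [(0, 3), (3, 0), (4, 0), (7, 3), (8, 3), (11, 0), (12, 0), (15, 3)]

Answer: 8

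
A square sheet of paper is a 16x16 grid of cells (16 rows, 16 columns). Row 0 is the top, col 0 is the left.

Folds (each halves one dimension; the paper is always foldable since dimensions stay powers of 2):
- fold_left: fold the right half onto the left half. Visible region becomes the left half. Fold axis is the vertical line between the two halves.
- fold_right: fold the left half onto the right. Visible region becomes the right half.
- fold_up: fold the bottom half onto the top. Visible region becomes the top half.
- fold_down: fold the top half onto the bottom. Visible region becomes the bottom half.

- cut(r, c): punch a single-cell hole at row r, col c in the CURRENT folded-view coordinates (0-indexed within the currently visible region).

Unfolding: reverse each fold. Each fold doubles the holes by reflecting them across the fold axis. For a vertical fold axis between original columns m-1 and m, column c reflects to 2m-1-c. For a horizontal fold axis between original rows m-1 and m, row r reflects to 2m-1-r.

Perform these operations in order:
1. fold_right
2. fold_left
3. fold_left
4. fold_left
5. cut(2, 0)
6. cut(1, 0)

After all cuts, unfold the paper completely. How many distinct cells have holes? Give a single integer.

Answer: 32

Derivation:
Op 1 fold_right: fold axis v@8; visible region now rows[0,16) x cols[8,16) = 16x8
Op 2 fold_left: fold axis v@12; visible region now rows[0,16) x cols[8,12) = 16x4
Op 3 fold_left: fold axis v@10; visible region now rows[0,16) x cols[8,10) = 16x2
Op 4 fold_left: fold axis v@9; visible region now rows[0,16) x cols[8,9) = 16x1
Op 5 cut(2, 0): punch at orig (2,8); cuts so far [(2, 8)]; region rows[0,16) x cols[8,9) = 16x1
Op 6 cut(1, 0): punch at orig (1,8); cuts so far [(1, 8), (2, 8)]; region rows[0,16) x cols[8,9) = 16x1
Unfold 1 (reflect across v@9): 4 holes -> [(1, 8), (1, 9), (2, 8), (2, 9)]
Unfold 2 (reflect across v@10): 8 holes -> [(1, 8), (1, 9), (1, 10), (1, 11), (2, 8), (2, 9), (2, 10), (2, 11)]
Unfold 3 (reflect across v@12): 16 holes -> [(1, 8), (1, 9), (1, 10), (1, 11), (1, 12), (1, 13), (1, 14), (1, 15), (2, 8), (2, 9), (2, 10), (2, 11), (2, 12), (2, 13), (2, 14), (2, 15)]
Unfold 4 (reflect across v@8): 32 holes -> [(1, 0), (1, 1), (1, 2), (1, 3), (1, 4), (1, 5), (1, 6), (1, 7), (1, 8), (1, 9), (1, 10), (1, 11), (1, 12), (1, 13), (1, 14), (1, 15), (2, 0), (2, 1), (2, 2), (2, 3), (2, 4), (2, 5), (2, 6), (2, 7), (2, 8), (2, 9), (2, 10), (2, 11), (2, 12), (2, 13), (2, 14), (2, 15)]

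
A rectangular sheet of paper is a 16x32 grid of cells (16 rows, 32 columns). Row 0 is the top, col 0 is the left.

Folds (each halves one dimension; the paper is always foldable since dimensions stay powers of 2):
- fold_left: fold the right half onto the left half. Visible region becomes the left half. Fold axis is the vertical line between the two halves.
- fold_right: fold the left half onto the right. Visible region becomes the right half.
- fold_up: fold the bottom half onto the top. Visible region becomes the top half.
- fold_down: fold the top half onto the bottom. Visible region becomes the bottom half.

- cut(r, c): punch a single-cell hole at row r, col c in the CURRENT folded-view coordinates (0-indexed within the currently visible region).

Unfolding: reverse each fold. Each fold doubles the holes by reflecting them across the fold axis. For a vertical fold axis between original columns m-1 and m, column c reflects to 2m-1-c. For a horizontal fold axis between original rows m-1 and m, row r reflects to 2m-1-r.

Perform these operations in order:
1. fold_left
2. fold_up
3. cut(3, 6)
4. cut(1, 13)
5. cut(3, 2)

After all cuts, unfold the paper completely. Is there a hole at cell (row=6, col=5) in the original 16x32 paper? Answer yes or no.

Answer: no

Derivation:
Op 1 fold_left: fold axis v@16; visible region now rows[0,16) x cols[0,16) = 16x16
Op 2 fold_up: fold axis h@8; visible region now rows[0,8) x cols[0,16) = 8x16
Op 3 cut(3, 6): punch at orig (3,6); cuts so far [(3, 6)]; region rows[0,8) x cols[0,16) = 8x16
Op 4 cut(1, 13): punch at orig (1,13); cuts so far [(1, 13), (3, 6)]; region rows[0,8) x cols[0,16) = 8x16
Op 5 cut(3, 2): punch at orig (3,2); cuts so far [(1, 13), (3, 2), (3, 6)]; region rows[0,8) x cols[0,16) = 8x16
Unfold 1 (reflect across h@8): 6 holes -> [(1, 13), (3, 2), (3, 6), (12, 2), (12, 6), (14, 13)]
Unfold 2 (reflect across v@16): 12 holes -> [(1, 13), (1, 18), (3, 2), (3, 6), (3, 25), (3, 29), (12, 2), (12, 6), (12, 25), (12, 29), (14, 13), (14, 18)]
Holes: [(1, 13), (1, 18), (3, 2), (3, 6), (3, 25), (3, 29), (12, 2), (12, 6), (12, 25), (12, 29), (14, 13), (14, 18)]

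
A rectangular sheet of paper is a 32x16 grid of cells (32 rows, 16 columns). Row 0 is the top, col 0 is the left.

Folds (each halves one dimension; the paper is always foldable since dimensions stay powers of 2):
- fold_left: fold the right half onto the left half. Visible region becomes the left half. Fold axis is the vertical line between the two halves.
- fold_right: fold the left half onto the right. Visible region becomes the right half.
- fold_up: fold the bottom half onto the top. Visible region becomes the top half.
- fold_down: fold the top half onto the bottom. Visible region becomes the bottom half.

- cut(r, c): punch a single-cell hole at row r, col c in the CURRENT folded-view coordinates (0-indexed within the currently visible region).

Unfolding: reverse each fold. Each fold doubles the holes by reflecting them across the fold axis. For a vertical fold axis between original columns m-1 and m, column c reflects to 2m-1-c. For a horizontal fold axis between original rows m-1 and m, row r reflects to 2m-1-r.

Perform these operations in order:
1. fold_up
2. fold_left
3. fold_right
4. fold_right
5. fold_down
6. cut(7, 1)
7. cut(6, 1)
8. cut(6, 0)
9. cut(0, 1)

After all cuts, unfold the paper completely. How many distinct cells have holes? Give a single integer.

Op 1 fold_up: fold axis h@16; visible region now rows[0,16) x cols[0,16) = 16x16
Op 2 fold_left: fold axis v@8; visible region now rows[0,16) x cols[0,8) = 16x8
Op 3 fold_right: fold axis v@4; visible region now rows[0,16) x cols[4,8) = 16x4
Op 4 fold_right: fold axis v@6; visible region now rows[0,16) x cols[6,8) = 16x2
Op 5 fold_down: fold axis h@8; visible region now rows[8,16) x cols[6,8) = 8x2
Op 6 cut(7, 1): punch at orig (15,7); cuts so far [(15, 7)]; region rows[8,16) x cols[6,8) = 8x2
Op 7 cut(6, 1): punch at orig (14,7); cuts so far [(14, 7), (15, 7)]; region rows[8,16) x cols[6,8) = 8x2
Op 8 cut(6, 0): punch at orig (14,6); cuts so far [(14, 6), (14, 7), (15, 7)]; region rows[8,16) x cols[6,8) = 8x2
Op 9 cut(0, 1): punch at orig (8,7); cuts so far [(8, 7), (14, 6), (14, 7), (15, 7)]; region rows[8,16) x cols[6,8) = 8x2
Unfold 1 (reflect across h@8): 8 holes -> [(0, 7), (1, 6), (1, 7), (7, 7), (8, 7), (14, 6), (14, 7), (15, 7)]
Unfold 2 (reflect across v@6): 16 holes -> [(0, 4), (0, 7), (1, 4), (1, 5), (1, 6), (1, 7), (7, 4), (7, 7), (8, 4), (8, 7), (14, 4), (14, 5), (14, 6), (14, 7), (15, 4), (15, 7)]
Unfold 3 (reflect across v@4): 32 holes -> [(0, 0), (0, 3), (0, 4), (0, 7), (1, 0), (1, 1), (1, 2), (1, 3), (1, 4), (1, 5), (1, 6), (1, 7), (7, 0), (7, 3), (7, 4), (7, 7), (8, 0), (8, 3), (8, 4), (8, 7), (14, 0), (14, 1), (14, 2), (14, 3), (14, 4), (14, 5), (14, 6), (14, 7), (15, 0), (15, 3), (15, 4), (15, 7)]
Unfold 4 (reflect across v@8): 64 holes -> [(0, 0), (0, 3), (0, 4), (0, 7), (0, 8), (0, 11), (0, 12), (0, 15), (1, 0), (1, 1), (1, 2), (1, 3), (1, 4), (1, 5), (1, 6), (1, 7), (1, 8), (1, 9), (1, 10), (1, 11), (1, 12), (1, 13), (1, 14), (1, 15), (7, 0), (7, 3), (7, 4), (7, 7), (7, 8), (7, 11), (7, 12), (7, 15), (8, 0), (8, 3), (8, 4), (8, 7), (8, 8), (8, 11), (8, 12), (8, 15), (14, 0), (14, 1), (14, 2), (14, 3), (14, 4), (14, 5), (14, 6), (14, 7), (14, 8), (14, 9), (14, 10), (14, 11), (14, 12), (14, 13), (14, 14), (14, 15), (15, 0), (15, 3), (15, 4), (15, 7), (15, 8), (15, 11), (15, 12), (15, 15)]
Unfold 5 (reflect across h@16): 128 holes -> [(0, 0), (0, 3), (0, 4), (0, 7), (0, 8), (0, 11), (0, 12), (0, 15), (1, 0), (1, 1), (1, 2), (1, 3), (1, 4), (1, 5), (1, 6), (1, 7), (1, 8), (1, 9), (1, 10), (1, 11), (1, 12), (1, 13), (1, 14), (1, 15), (7, 0), (7, 3), (7, 4), (7, 7), (7, 8), (7, 11), (7, 12), (7, 15), (8, 0), (8, 3), (8, 4), (8, 7), (8, 8), (8, 11), (8, 12), (8, 15), (14, 0), (14, 1), (14, 2), (14, 3), (14, 4), (14, 5), (14, 6), (14, 7), (14, 8), (14, 9), (14, 10), (14, 11), (14, 12), (14, 13), (14, 14), (14, 15), (15, 0), (15, 3), (15, 4), (15, 7), (15, 8), (15, 11), (15, 12), (15, 15), (16, 0), (16, 3), (16, 4), (16, 7), (16, 8), (16, 11), (16, 12), (16, 15), (17, 0), (17, 1), (17, 2), (17, 3), (17, 4), (17, 5), (17, 6), (17, 7), (17, 8), (17, 9), (17, 10), (17, 11), (17, 12), (17, 13), (17, 14), (17, 15), (23, 0), (23, 3), (23, 4), (23, 7), (23, 8), (23, 11), (23, 12), (23, 15), (24, 0), (24, 3), (24, 4), (24, 7), (24, 8), (24, 11), (24, 12), (24, 15), (30, 0), (30, 1), (30, 2), (30, 3), (30, 4), (30, 5), (30, 6), (30, 7), (30, 8), (30, 9), (30, 10), (30, 11), (30, 12), (30, 13), (30, 14), (30, 15), (31, 0), (31, 3), (31, 4), (31, 7), (31, 8), (31, 11), (31, 12), (31, 15)]

Answer: 128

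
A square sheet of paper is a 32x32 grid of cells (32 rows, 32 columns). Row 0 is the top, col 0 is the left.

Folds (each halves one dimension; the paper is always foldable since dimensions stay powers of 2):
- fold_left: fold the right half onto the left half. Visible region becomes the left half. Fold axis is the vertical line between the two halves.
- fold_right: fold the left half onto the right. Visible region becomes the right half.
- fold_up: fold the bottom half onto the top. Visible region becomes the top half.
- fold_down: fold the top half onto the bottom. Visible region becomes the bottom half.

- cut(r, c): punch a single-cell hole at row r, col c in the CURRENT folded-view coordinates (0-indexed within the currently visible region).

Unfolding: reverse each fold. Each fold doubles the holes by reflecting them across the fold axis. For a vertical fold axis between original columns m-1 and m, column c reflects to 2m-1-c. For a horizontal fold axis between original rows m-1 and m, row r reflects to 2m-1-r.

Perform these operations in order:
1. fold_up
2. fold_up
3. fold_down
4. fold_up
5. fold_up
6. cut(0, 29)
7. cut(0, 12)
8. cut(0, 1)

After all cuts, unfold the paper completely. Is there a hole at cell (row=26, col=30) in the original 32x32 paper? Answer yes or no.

Answer: no

Derivation:
Op 1 fold_up: fold axis h@16; visible region now rows[0,16) x cols[0,32) = 16x32
Op 2 fold_up: fold axis h@8; visible region now rows[0,8) x cols[0,32) = 8x32
Op 3 fold_down: fold axis h@4; visible region now rows[4,8) x cols[0,32) = 4x32
Op 4 fold_up: fold axis h@6; visible region now rows[4,6) x cols[0,32) = 2x32
Op 5 fold_up: fold axis h@5; visible region now rows[4,5) x cols[0,32) = 1x32
Op 6 cut(0, 29): punch at orig (4,29); cuts so far [(4, 29)]; region rows[4,5) x cols[0,32) = 1x32
Op 7 cut(0, 12): punch at orig (4,12); cuts so far [(4, 12), (4, 29)]; region rows[4,5) x cols[0,32) = 1x32
Op 8 cut(0, 1): punch at orig (4,1); cuts so far [(4, 1), (4, 12), (4, 29)]; region rows[4,5) x cols[0,32) = 1x32
Unfold 1 (reflect across h@5): 6 holes -> [(4, 1), (4, 12), (4, 29), (5, 1), (5, 12), (5, 29)]
Unfold 2 (reflect across h@6): 12 holes -> [(4, 1), (4, 12), (4, 29), (5, 1), (5, 12), (5, 29), (6, 1), (6, 12), (6, 29), (7, 1), (7, 12), (7, 29)]
Unfold 3 (reflect across h@4): 24 holes -> [(0, 1), (0, 12), (0, 29), (1, 1), (1, 12), (1, 29), (2, 1), (2, 12), (2, 29), (3, 1), (3, 12), (3, 29), (4, 1), (4, 12), (4, 29), (5, 1), (5, 12), (5, 29), (6, 1), (6, 12), (6, 29), (7, 1), (7, 12), (7, 29)]
Unfold 4 (reflect across h@8): 48 holes -> [(0, 1), (0, 12), (0, 29), (1, 1), (1, 12), (1, 29), (2, 1), (2, 12), (2, 29), (3, 1), (3, 12), (3, 29), (4, 1), (4, 12), (4, 29), (5, 1), (5, 12), (5, 29), (6, 1), (6, 12), (6, 29), (7, 1), (7, 12), (7, 29), (8, 1), (8, 12), (8, 29), (9, 1), (9, 12), (9, 29), (10, 1), (10, 12), (10, 29), (11, 1), (11, 12), (11, 29), (12, 1), (12, 12), (12, 29), (13, 1), (13, 12), (13, 29), (14, 1), (14, 12), (14, 29), (15, 1), (15, 12), (15, 29)]
Unfold 5 (reflect across h@16): 96 holes -> [(0, 1), (0, 12), (0, 29), (1, 1), (1, 12), (1, 29), (2, 1), (2, 12), (2, 29), (3, 1), (3, 12), (3, 29), (4, 1), (4, 12), (4, 29), (5, 1), (5, 12), (5, 29), (6, 1), (6, 12), (6, 29), (7, 1), (7, 12), (7, 29), (8, 1), (8, 12), (8, 29), (9, 1), (9, 12), (9, 29), (10, 1), (10, 12), (10, 29), (11, 1), (11, 12), (11, 29), (12, 1), (12, 12), (12, 29), (13, 1), (13, 12), (13, 29), (14, 1), (14, 12), (14, 29), (15, 1), (15, 12), (15, 29), (16, 1), (16, 12), (16, 29), (17, 1), (17, 12), (17, 29), (18, 1), (18, 12), (18, 29), (19, 1), (19, 12), (19, 29), (20, 1), (20, 12), (20, 29), (21, 1), (21, 12), (21, 29), (22, 1), (22, 12), (22, 29), (23, 1), (23, 12), (23, 29), (24, 1), (24, 12), (24, 29), (25, 1), (25, 12), (25, 29), (26, 1), (26, 12), (26, 29), (27, 1), (27, 12), (27, 29), (28, 1), (28, 12), (28, 29), (29, 1), (29, 12), (29, 29), (30, 1), (30, 12), (30, 29), (31, 1), (31, 12), (31, 29)]
Holes: [(0, 1), (0, 12), (0, 29), (1, 1), (1, 12), (1, 29), (2, 1), (2, 12), (2, 29), (3, 1), (3, 12), (3, 29), (4, 1), (4, 12), (4, 29), (5, 1), (5, 12), (5, 29), (6, 1), (6, 12), (6, 29), (7, 1), (7, 12), (7, 29), (8, 1), (8, 12), (8, 29), (9, 1), (9, 12), (9, 29), (10, 1), (10, 12), (10, 29), (11, 1), (11, 12), (11, 29), (12, 1), (12, 12), (12, 29), (13, 1), (13, 12), (13, 29), (14, 1), (14, 12), (14, 29), (15, 1), (15, 12), (15, 29), (16, 1), (16, 12), (16, 29), (17, 1), (17, 12), (17, 29), (18, 1), (18, 12), (18, 29), (19, 1), (19, 12), (19, 29), (20, 1), (20, 12), (20, 29), (21, 1), (21, 12), (21, 29), (22, 1), (22, 12), (22, 29), (23, 1), (23, 12), (23, 29), (24, 1), (24, 12), (24, 29), (25, 1), (25, 12), (25, 29), (26, 1), (26, 12), (26, 29), (27, 1), (27, 12), (27, 29), (28, 1), (28, 12), (28, 29), (29, 1), (29, 12), (29, 29), (30, 1), (30, 12), (30, 29), (31, 1), (31, 12), (31, 29)]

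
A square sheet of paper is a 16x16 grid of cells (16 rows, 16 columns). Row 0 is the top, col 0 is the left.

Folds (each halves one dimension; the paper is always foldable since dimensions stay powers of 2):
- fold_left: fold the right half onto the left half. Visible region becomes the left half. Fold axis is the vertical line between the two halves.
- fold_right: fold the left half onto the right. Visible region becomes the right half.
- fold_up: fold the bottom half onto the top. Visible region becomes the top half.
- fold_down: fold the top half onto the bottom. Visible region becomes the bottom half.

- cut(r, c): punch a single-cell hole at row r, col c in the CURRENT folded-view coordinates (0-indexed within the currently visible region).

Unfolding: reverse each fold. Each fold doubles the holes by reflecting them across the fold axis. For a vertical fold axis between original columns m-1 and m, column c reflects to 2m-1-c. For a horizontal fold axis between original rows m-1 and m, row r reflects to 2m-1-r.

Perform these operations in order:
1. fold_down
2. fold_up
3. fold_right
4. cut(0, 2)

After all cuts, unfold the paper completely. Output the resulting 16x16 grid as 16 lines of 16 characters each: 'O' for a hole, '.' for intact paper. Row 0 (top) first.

Answer: .....O....O.....
................
................
................
................
................
................
.....O....O.....
.....O....O.....
................
................
................
................
................
................
.....O....O.....

Derivation:
Op 1 fold_down: fold axis h@8; visible region now rows[8,16) x cols[0,16) = 8x16
Op 2 fold_up: fold axis h@12; visible region now rows[8,12) x cols[0,16) = 4x16
Op 3 fold_right: fold axis v@8; visible region now rows[8,12) x cols[8,16) = 4x8
Op 4 cut(0, 2): punch at orig (8,10); cuts so far [(8, 10)]; region rows[8,12) x cols[8,16) = 4x8
Unfold 1 (reflect across v@8): 2 holes -> [(8, 5), (8, 10)]
Unfold 2 (reflect across h@12): 4 holes -> [(8, 5), (8, 10), (15, 5), (15, 10)]
Unfold 3 (reflect across h@8): 8 holes -> [(0, 5), (0, 10), (7, 5), (7, 10), (8, 5), (8, 10), (15, 5), (15, 10)]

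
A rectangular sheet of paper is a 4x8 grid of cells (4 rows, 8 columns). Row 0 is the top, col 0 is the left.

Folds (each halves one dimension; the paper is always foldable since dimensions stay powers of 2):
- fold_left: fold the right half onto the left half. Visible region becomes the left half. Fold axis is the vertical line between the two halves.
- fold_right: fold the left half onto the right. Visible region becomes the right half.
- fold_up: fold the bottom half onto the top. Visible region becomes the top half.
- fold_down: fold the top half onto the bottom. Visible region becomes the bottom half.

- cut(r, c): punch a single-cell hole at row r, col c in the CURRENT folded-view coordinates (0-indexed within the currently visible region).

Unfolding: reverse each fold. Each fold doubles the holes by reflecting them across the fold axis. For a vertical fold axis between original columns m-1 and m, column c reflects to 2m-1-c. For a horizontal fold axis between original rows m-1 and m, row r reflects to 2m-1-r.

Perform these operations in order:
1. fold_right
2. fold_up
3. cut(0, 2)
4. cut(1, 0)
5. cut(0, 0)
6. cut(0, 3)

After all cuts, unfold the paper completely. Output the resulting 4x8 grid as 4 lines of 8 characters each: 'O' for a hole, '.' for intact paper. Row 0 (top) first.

Answer: OO.OO.OO
...OO...
...OO...
OO.OO.OO

Derivation:
Op 1 fold_right: fold axis v@4; visible region now rows[0,4) x cols[4,8) = 4x4
Op 2 fold_up: fold axis h@2; visible region now rows[0,2) x cols[4,8) = 2x4
Op 3 cut(0, 2): punch at orig (0,6); cuts so far [(0, 6)]; region rows[0,2) x cols[4,8) = 2x4
Op 4 cut(1, 0): punch at orig (1,4); cuts so far [(0, 6), (1, 4)]; region rows[0,2) x cols[4,8) = 2x4
Op 5 cut(0, 0): punch at orig (0,4); cuts so far [(0, 4), (0, 6), (1, 4)]; region rows[0,2) x cols[4,8) = 2x4
Op 6 cut(0, 3): punch at orig (0,7); cuts so far [(0, 4), (0, 6), (0, 7), (1, 4)]; region rows[0,2) x cols[4,8) = 2x4
Unfold 1 (reflect across h@2): 8 holes -> [(0, 4), (0, 6), (0, 7), (1, 4), (2, 4), (3, 4), (3, 6), (3, 7)]
Unfold 2 (reflect across v@4): 16 holes -> [(0, 0), (0, 1), (0, 3), (0, 4), (0, 6), (0, 7), (1, 3), (1, 4), (2, 3), (2, 4), (3, 0), (3, 1), (3, 3), (3, 4), (3, 6), (3, 7)]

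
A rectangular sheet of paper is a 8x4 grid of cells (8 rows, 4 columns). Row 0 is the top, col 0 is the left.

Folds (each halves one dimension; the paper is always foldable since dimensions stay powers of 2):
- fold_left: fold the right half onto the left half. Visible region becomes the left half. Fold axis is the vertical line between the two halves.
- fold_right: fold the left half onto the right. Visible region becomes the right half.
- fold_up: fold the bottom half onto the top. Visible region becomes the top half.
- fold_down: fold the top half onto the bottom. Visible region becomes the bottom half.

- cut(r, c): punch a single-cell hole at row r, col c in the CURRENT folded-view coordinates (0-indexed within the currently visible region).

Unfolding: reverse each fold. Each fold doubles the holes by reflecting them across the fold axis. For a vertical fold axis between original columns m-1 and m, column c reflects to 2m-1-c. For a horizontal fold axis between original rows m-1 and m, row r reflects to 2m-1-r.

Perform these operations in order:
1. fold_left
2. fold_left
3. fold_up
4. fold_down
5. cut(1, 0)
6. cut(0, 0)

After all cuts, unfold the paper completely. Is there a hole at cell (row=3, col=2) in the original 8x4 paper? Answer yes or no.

Op 1 fold_left: fold axis v@2; visible region now rows[0,8) x cols[0,2) = 8x2
Op 2 fold_left: fold axis v@1; visible region now rows[0,8) x cols[0,1) = 8x1
Op 3 fold_up: fold axis h@4; visible region now rows[0,4) x cols[0,1) = 4x1
Op 4 fold_down: fold axis h@2; visible region now rows[2,4) x cols[0,1) = 2x1
Op 5 cut(1, 0): punch at orig (3,0); cuts so far [(3, 0)]; region rows[2,4) x cols[0,1) = 2x1
Op 6 cut(0, 0): punch at orig (2,0); cuts so far [(2, 0), (3, 0)]; region rows[2,4) x cols[0,1) = 2x1
Unfold 1 (reflect across h@2): 4 holes -> [(0, 0), (1, 0), (2, 0), (3, 0)]
Unfold 2 (reflect across h@4): 8 holes -> [(0, 0), (1, 0), (2, 0), (3, 0), (4, 0), (5, 0), (6, 0), (7, 0)]
Unfold 3 (reflect across v@1): 16 holes -> [(0, 0), (0, 1), (1, 0), (1, 1), (2, 0), (2, 1), (3, 0), (3, 1), (4, 0), (4, 1), (5, 0), (5, 1), (6, 0), (6, 1), (7, 0), (7, 1)]
Unfold 4 (reflect across v@2): 32 holes -> [(0, 0), (0, 1), (0, 2), (0, 3), (1, 0), (1, 1), (1, 2), (1, 3), (2, 0), (2, 1), (2, 2), (2, 3), (3, 0), (3, 1), (3, 2), (3, 3), (4, 0), (4, 1), (4, 2), (4, 3), (5, 0), (5, 1), (5, 2), (5, 3), (6, 0), (6, 1), (6, 2), (6, 3), (7, 0), (7, 1), (7, 2), (7, 3)]
Holes: [(0, 0), (0, 1), (0, 2), (0, 3), (1, 0), (1, 1), (1, 2), (1, 3), (2, 0), (2, 1), (2, 2), (2, 3), (3, 0), (3, 1), (3, 2), (3, 3), (4, 0), (4, 1), (4, 2), (4, 3), (5, 0), (5, 1), (5, 2), (5, 3), (6, 0), (6, 1), (6, 2), (6, 3), (7, 0), (7, 1), (7, 2), (7, 3)]

Answer: yes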